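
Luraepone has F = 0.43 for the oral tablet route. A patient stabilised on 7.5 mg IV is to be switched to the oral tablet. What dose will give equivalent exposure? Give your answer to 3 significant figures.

D_oral = 17.4 mg

For equal systemic exposure: F × D_ev = D_iv
D_ev = D_iv / F = 7.5 / 0.43 = 17.4419 mg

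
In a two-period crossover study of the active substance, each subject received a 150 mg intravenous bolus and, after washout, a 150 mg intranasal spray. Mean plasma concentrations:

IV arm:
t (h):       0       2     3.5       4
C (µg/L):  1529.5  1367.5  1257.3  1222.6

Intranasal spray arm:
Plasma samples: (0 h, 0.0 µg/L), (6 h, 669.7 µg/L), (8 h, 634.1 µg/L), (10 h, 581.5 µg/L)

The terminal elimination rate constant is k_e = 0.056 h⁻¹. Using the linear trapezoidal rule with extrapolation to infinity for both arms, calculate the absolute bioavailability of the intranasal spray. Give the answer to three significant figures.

Trapezoidal AUC_0→4 (IV):
  [0→2]: (1529.5+1367.5)/2 × 2 = 2897.0
  [2→3.5]: (1367.5+1257.3)/2 × 1.5 = 1968.6
  [3.5→4]: (1257.3+1222.6)/2 × 0.5 = 619.975
  Sum = 5485.575 µg/L·h
IV tail: 1222.6/0.056 = 21832.143; AUC_iv,0→∞ = 5485.575 + 21832.143 = 27317.718 µg/L·h
Trapezoidal AUC_0→10 (intranasal spray):
  [0→6]: (0.0+669.7)/2 × 6 = 2009.1
  [6→8]: (669.7+634.1)/2 × 2 = 1303.8
  [8→10]: (634.1+581.5)/2 × 2 = 1215.6
  Sum = 4528.5 µg/L·h
intranasal spray tail: 581.5/0.056 = 10383.929; AUC_ev,0→∞ = 4528.5 + 10383.929 = 14912.429 µg/L·h
F = (AUC_ev/D_ev)/(AUC_iv/D_iv) = (14912.429/150)/(27317.718/150) = 99.4162/182.11812 = 0.5459

F = 0.546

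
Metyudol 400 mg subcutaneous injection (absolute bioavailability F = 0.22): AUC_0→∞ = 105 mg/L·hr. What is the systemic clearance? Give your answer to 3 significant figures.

CL = F × Dose / AUC_0→∞
   = 0.22 × 400 / 105 = 0.838095 L/hr

CL = 0.838 L/hr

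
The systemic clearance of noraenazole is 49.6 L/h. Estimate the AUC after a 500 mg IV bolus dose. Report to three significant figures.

AUC = 10.1 mg/L·h

AUC_0→∞ = Dose_iv / CL
        = 500 / 49.6 = 10.0806 mg/L·h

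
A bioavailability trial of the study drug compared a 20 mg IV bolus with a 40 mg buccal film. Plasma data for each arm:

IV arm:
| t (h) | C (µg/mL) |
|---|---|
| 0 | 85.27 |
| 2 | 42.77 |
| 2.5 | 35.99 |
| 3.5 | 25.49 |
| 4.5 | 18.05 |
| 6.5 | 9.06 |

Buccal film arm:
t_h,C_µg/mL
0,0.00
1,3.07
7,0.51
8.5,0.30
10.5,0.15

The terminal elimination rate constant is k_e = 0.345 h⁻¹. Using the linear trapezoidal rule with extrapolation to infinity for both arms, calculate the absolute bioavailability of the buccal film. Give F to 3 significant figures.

F = 0.0271

Trapezoidal AUC_0→6.5 (IV):
  [0→2]: (85.27+42.77)/2 × 2 = 128.04
  [2→2.5]: (42.77+35.99)/2 × 0.5 = 19.69
  [2.5→3.5]: (35.99+25.49)/2 × 1 = 30.74
  [3.5→4.5]: (25.49+18.05)/2 × 1 = 21.77
  [4.5→6.5]: (18.05+9.06)/2 × 2 = 27.11
  Sum = 227.35 µg/mL·h
IV tail: 9.06/0.345 = 26.261; AUC_iv,0→∞ = 227.35 + 26.261 = 253.611 µg/mL·h
Trapezoidal AUC_0→10.5 (buccal film):
  [0→1]: (0.00+3.07)/2 × 1 = 1.535
  [1→7]: (3.07+0.51)/2 × 6 = 10.74
  [7→8.5]: (0.51+0.30)/2 × 1.5 = 0.6075
  [8.5→10.5]: (0.30+0.15)/2 × 2 = 0.45
  Sum = 13.3325 µg/mL·h
buccal film tail: 0.15/0.345 = 0.435; AUC_ev,0→∞ = 13.3325 + 0.435 = 13.7675 µg/mL·h
F = (AUC_ev/D_ev)/(AUC_iv/D_iv) = (13.7675/40)/(253.611/20) = 0.3441875/12.68055 = 0.0271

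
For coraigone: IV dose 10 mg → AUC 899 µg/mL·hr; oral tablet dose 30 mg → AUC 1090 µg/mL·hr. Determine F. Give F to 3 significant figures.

F = (AUC_ev / D_ev) / (AUC_iv / D_iv)
  = (1090/30) / (899/10)
  = 36.3333 / 89.9 = 0.4042

F = 0.404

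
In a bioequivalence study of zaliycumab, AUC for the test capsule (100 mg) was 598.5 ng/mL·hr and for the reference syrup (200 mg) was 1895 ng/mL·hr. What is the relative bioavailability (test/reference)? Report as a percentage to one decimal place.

F_rel = 63.2%

F_rel = (AUC_test/D_test) / (AUC_ref/D_ref)
      = (598.5/100) / (1895/200)
      = 5.985 / 9.475 = 0.6317 = 63.17%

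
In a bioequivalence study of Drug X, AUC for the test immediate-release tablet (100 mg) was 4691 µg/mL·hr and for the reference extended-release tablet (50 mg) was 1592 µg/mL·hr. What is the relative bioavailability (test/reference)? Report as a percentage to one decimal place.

F_rel = (AUC_test/D_test) / (AUC_ref/D_ref)
      = (4691/100) / (1592/50)
      = 46.91 / 31.84 = 1.4733 = 147.33%

F_rel = 147.3%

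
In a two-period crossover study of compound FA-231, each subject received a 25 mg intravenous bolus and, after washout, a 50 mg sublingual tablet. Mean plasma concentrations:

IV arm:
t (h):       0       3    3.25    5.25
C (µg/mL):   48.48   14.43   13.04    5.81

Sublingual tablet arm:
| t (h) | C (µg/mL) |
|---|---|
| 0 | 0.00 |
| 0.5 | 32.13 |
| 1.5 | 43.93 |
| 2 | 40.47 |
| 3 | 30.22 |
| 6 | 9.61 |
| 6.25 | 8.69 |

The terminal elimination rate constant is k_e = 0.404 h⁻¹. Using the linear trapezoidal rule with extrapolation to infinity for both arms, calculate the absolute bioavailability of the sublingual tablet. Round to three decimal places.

Trapezoidal AUC_0→5.25 (IV):
  [0→3]: (48.48+14.43)/2 × 3 = 94.365
  [3→3.25]: (14.43+13.04)/2 × 0.25 = 3.43375
  [3.25→5.25]: (13.04+5.81)/2 × 2 = 18.85
  Sum = 116.64875 µg/mL·h
IV tail: 5.81/0.404 = 14.381; AUC_iv,0→∞ = 116.64875 + 14.381 = 131.02975 µg/mL·h
Trapezoidal AUC_0→6.25 (sublingual tablet):
  [0→0.5]: (0.00+32.13)/2 × 0.5 = 8.0325
  [0.5→1.5]: (32.13+43.93)/2 × 1 = 38.03
  [1.5→2]: (43.93+40.47)/2 × 0.5 = 21.1
  [2→3]: (40.47+30.22)/2 × 1 = 35.345
  [3→6]: (30.22+9.61)/2 × 3 = 59.745
  [6→6.25]: (9.61+8.69)/2 × 0.25 = 2.2875
  Sum = 164.54 µg/mL·h
sublingual tablet tail: 8.69/0.404 = 21.510; AUC_ev,0→∞ = 164.54 + 21.510 = 186.05 µg/mL·h
F = (AUC_ev/D_ev)/(AUC_iv/D_iv) = (186.05/50)/(131.02975/25) = 3.721/5.24119 = 0.7100

F = 0.710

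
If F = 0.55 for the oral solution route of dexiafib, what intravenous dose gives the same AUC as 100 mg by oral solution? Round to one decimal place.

D_iv = 55.0 mg

Systemic exposure from an extravascular dose = F × D_ev, so the equivalent IV dose is F × D_ev.
D_iv = F × D_ev = 0.55 × 100 = 55 mg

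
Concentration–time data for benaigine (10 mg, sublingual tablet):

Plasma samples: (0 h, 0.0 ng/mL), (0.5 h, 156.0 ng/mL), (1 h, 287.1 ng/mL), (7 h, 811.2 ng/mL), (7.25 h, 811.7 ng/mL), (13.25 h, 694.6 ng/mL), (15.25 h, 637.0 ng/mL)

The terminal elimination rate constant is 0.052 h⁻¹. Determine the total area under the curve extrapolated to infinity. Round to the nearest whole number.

AUC = 21748 ng/mL·h

Trapezoidal AUC_0→15.25:
  [0→0.5]: (0.0+156.0)/2 × 0.5 = 39.0
  [0.5→1]: (156.0+287.1)/2 × 0.5 = 110.775
  [1→7]: (287.1+811.2)/2 × 6 = 3294.9
  [7→7.25]: (811.2+811.7)/2 × 0.25 = 202.8625
  [7.25→13.25]: (811.7+694.6)/2 × 6 = 4518.9
  [13.25→15.25]: (694.6+637.0)/2 × 2 = 1331.6
  Sum = 9498.0375 ng/mL·h
Extrapolated tail: C_last / k_e = 637.0 / 0.052 = 12250.000
AUC_0→∞ = 9498.0375 + 12250.000 = 21748.0375 ng/mL·h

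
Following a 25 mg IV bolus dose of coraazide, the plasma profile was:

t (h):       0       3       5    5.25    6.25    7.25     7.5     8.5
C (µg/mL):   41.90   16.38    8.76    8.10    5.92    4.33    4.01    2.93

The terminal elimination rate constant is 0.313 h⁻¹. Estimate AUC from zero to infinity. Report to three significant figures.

AUC = 141 µg/mL·h

Trapezoidal AUC_0→8.5:
  [0→3]: (41.90+16.38)/2 × 3 = 87.42
  [3→5]: (16.38+8.76)/2 × 2 = 25.14
  [5→5.25]: (8.76+8.10)/2 × 0.25 = 2.1075
  [5.25→6.25]: (8.10+5.92)/2 × 1 = 7.01
  [6.25→7.25]: (5.92+4.33)/2 × 1 = 5.125
  [7.25→7.5]: (4.33+4.01)/2 × 0.25 = 1.0425
  [7.5→8.5]: (4.01+2.93)/2 × 1 = 3.47
  Sum = 131.315 µg/mL·h
Extrapolated tail: C_last / k_e = 2.93 / 0.313 = 9.361
AUC_0→∞ = 131.315 + 9.361 = 140.676 µg/mL·h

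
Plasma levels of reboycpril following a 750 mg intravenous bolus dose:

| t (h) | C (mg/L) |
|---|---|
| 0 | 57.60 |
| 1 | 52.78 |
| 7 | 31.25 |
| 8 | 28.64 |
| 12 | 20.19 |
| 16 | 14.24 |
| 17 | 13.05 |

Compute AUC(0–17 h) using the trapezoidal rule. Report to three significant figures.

AUC = 517 mg/L·h

Trapezoidal AUC_0→17:
  [0→1]: (57.60+52.78)/2 × 1 = 55.19
  [1→7]: (52.78+31.25)/2 × 6 = 252.09
  [7→8]: (31.25+28.64)/2 × 1 = 29.945
  [8→12]: (28.64+20.19)/2 × 4 = 97.66
  [12→16]: (20.19+14.24)/2 × 4 = 68.86
  [16→17]: (14.24+13.05)/2 × 1 = 13.645
  Sum = 517.39 mg/L·h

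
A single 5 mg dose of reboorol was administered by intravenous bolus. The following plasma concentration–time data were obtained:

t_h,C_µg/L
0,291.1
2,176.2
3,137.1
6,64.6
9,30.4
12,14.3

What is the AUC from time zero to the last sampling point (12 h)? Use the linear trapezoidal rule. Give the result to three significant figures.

AUC = 1140 µg/L·h

Trapezoidal AUC_0→12:
  [0→2]: (291.1+176.2)/2 × 2 = 467.3
  [2→3]: (176.2+137.1)/2 × 1 = 156.65
  [3→6]: (137.1+64.6)/2 × 3 = 302.55
  [6→9]: (64.6+30.4)/2 × 3 = 142.5
  [9→12]: (30.4+14.3)/2 × 3 = 67.05
  Sum = 1136.05 µg/L·h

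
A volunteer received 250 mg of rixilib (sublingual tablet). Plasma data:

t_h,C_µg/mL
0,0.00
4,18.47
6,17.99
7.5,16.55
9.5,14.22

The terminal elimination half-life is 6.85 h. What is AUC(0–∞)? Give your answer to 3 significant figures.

Trapezoidal AUC_0→9.5:
  [0→4]: (0.00+18.47)/2 × 4 = 36.94
  [4→6]: (18.47+17.99)/2 × 2 = 36.46
  [6→7.5]: (17.99+16.55)/2 × 1.5 = 25.905
  [7.5→9.5]: (16.55+14.22)/2 × 2 = 30.77
  Sum = 130.075 µg/mL·h
k_e = ln2 / t½ = 0.693147 / 6.85 = 0.1012 h^-1
Extrapolated tail: C_last / k_e = 14.22 / 0.1012 = 140.514
AUC_0→∞ = 130.075 + 140.514 = 270.589 µg/mL·h

AUC = 271 µg/mL·h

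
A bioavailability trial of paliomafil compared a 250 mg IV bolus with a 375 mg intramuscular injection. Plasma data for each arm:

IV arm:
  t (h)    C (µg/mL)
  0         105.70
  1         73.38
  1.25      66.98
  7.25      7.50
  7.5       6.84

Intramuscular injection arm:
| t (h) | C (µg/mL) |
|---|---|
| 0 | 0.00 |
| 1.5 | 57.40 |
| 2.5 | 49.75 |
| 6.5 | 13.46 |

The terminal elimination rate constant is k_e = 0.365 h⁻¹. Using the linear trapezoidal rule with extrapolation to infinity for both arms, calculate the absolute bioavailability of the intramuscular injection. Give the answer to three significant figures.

F = 0.494

Trapezoidal AUC_0→7.5 (IV):
  [0→1]: (105.70+73.38)/2 × 1 = 89.54
  [1→1.25]: (73.38+66.98)/2 × 0.25 = 17.545
  [1.25→7.25]: (66.98+7.50)/2 × 6 = 223.44
  [7.25→7.5]: (7.50+6.84)/2 × 0.25 = 1.7925
  Sum = 332.3175 µg/mL·h
IV tail: 6.84/0.365 = 18.740; AUC_iv,0→∞ = 332.3175 + 18.740 = 351.0575 µg/mL·h
Trapezoidal AUC_0→6.5 (intramuscular injection):
  [0→1.5]: (0.00+57.40)/2 × 1.5 = 43.05
  [1.5→2.5]: (57.40+49.75)/2 × 1 = 53.575
  [2.5→6.5]: (49.75+13.46)/2 × 4 = 126.42
  Sum = 223.045 µg/mL·h
intramuscular injection tail: 13.46/0.365 = 36.877; AUC_ev,0→∞ = 223.045 + 36.877 = 259.922 µg/mL·h
F = (AUC_ev/D_ev)/(AUC_iv/D_iv) = (259.922/375)/(351.0575/250) = 0.693125/1.40423 = 0.4936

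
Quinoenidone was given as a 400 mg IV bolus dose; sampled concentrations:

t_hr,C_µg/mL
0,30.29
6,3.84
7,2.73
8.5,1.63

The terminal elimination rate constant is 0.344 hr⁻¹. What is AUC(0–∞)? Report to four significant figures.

AUC = 113.7 µg/mL·hr

Trapezoidal AUC_0→8.5:
  [0→6]: (30.29+3.84)/2 × 6 = 102.39
  [6→7]: (3.84+2.73)/2 × 1 = 3.285
  [7→8.5]: (2.73+1.63)/2 × 1.5 = 3.27
  Sum = 108.945 µg/mL·hr
Extrapolated tail: C_last / k_e = 1.63 / 0.344 = 4.738
AUC_0→∞ = 108.945 + 4.738 = 113.683 µg/mL·hr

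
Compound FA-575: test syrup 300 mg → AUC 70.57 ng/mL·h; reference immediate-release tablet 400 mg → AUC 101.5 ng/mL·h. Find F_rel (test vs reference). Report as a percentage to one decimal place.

F_rel = (AUC_test/D_test) / (AUC_ref/D_ref)
      = (70.57/300) / (101.5/400)
      = 0.235233 / 0.25375 = 0.9270 = 92.70%

F_rel = 92.7%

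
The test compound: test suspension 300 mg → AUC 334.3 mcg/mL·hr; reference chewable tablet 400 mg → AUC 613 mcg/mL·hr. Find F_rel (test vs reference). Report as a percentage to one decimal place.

F_rel = 72.7%

F_rel = (AUC_test/D_test) / (AUC_ref/D_ref)
      = (334.3/300) / (613/400)
      = 1.11433 / 1.5325 = 0.7271 = 72.71%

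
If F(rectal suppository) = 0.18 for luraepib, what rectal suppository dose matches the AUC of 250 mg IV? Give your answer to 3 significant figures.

D_rectal = 1390 mg

For equal systemic exposure: F × D_ev = D_iv
D_ev = D_iv / F = 250 / 0.18 = 1388.89 mg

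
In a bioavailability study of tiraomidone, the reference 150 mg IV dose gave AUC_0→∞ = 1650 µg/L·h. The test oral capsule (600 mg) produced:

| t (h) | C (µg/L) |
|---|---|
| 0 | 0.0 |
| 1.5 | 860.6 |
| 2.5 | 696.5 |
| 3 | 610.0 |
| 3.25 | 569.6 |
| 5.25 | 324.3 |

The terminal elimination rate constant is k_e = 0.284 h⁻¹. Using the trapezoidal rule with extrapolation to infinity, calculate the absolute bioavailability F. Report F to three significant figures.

Trapezoidal AUC_0→5.25 (oral capsule):
  [0→1.5]: (0.0+860.6)/2 × 1.5 = 645.45
  [1.5→2.5]: (860.6+696.5)/2 × 1 = 778.55
  [2.5→3]: (696.5+610.0)/2 × 0.5 = 326.625
  [3→3.25]: (610.0+569.6)/2 × 0.25 = 147.45
  [3.25→5.25]: (569.6+324.3)/2 × 2 = 893.9
  Sum = 2791.975 µg/L·h
Tail: C_last/k_e = 324.3/0.284 = 1141.901
AUC_0→∞ (oral capsule) = 2791.975 + 1141.901 = 3933.876 µg/L·h
F = (AUC_ev/D_ev)/(AUC_iv/D_iv) = (3933.876/600)/(1650/150) = 6.55646/11 = 0.5960

F = 0.596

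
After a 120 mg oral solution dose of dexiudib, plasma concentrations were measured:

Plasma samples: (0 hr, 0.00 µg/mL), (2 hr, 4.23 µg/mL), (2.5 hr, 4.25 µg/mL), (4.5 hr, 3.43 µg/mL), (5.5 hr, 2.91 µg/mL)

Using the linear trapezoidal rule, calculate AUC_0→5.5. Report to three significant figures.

Trapezoidal AUC_0→5.5:
  [0→2]: (0.00+4.23)/2 × 2 = 4.23
  [2→2.5]: (4.23+4.25)/2 × 0.5 = 2.12
  [2.5→4.5]: (4.25+3.43)/2 × 2 = 7.68
  [4.5→5.5]: (3.43+2.91)/2 × 1 = 3.17
  Sum = 17.2 µg/mL·hr

AUC = 17.2 µg/mL·hr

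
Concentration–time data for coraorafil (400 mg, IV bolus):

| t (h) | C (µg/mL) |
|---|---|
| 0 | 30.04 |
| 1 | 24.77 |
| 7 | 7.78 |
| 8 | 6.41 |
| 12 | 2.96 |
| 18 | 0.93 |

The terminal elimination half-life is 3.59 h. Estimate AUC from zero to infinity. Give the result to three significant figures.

AUC = 167 µg/mL·h

Trapezoidal AUC_0→18:
  [0→1]: (30.04+24.77)/2 × 1 = 27.405
  [1→7]: (24.77+7.78)/2 × 6 = 97.65
  [7→8]: (7.78+6.41)/2 × 1 = 7.095
  [8→12]: (6.41+2.96)/2 × 4 = 18.74
  [12→18]: (2.96+0.93)/2 × 6 = 11.67
  Sum = 162.56 µg/mL·h
k_e = ln2 / t½ = 0.693147 / 3.59 = 0.1931 h^-1
Extrapolated tail: C_last / k_e = 0.93 / 0.1931 = 4.816
AUC_0→∞ = 162.56 + 4.816 = 167.376 µg/mL·h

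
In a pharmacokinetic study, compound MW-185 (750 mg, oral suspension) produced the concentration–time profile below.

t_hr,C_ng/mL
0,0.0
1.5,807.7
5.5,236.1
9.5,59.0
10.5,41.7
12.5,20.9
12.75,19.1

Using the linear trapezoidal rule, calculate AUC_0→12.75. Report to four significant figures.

AUC = 3402 ng/mL·hr

Trapezoidal AUC_0→12.75:
  [0→1.5]: (0.0+807.7)/2 × 1.5 = 605.775
  [1.5→5.5]: (807.7+236.1)/2 × 4 = 2087.6
  [5.5→9.5]: (236.1+59.0)/2 × 4 = 590.2
  [9.5→10.5]: (59.0+41.7)/2 × 1 = 50.35
  [10.5→12.5]: (41.7+20.9)/2 × 2 = 62.6
  [12.5→12.75]: (20.9+19.1)/2 × 0.25 = 5.0
  Sum = 3401.525 ng/mL·hr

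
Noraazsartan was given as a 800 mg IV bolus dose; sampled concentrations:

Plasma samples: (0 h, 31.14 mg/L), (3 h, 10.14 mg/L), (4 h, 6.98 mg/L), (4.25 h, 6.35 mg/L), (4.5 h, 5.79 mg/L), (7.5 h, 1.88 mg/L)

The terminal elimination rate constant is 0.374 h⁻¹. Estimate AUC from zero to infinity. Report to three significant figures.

Trapezoidal AUC_0→7.5:
  [0→3]: (31.14+10.14)/2 × 3 = 61.92
  [3→4]: (10.14+6.98)/2 × 1 = 8.56
  [4→4.25]: (6.98+6.35)/2 × 0.25 = 1.66625
  [4.25→4.5]: (6.35+5.79)/2 × 0.25 = 1.5175
  [4.5→7.5]: (5.79+1.88)/2 × 3 = 11.505
  Sum = 85.16875 mg/L·h
Extrapolated tail: C_last / k_e = 1.88 / 0.374 = 5.027
AUC_0→∞ = 85.16875 + 5.027 = 90.19575 mg/L·h

AUC = 90.2 mg/L·h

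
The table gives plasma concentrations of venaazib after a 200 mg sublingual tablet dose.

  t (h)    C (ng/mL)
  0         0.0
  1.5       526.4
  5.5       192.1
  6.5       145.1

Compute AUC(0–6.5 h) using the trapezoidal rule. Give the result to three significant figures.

Trapezoidal AUC_0→6.5:
  [0→1.5]: (0.0+526.4)/2 × 1.5 = 394.8
  [1.5→5.5]: (526.4+192.1)/2 × 4 = 1437.0
  [5.5→6.5]: (192.1+145.1)/2 × 1 = 168.6
  Sum = 2000.4 ng/mL·h

AUC = 2000 ng/mL·h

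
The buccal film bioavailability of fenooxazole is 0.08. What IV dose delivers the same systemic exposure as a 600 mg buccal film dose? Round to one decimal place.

Systemic exposure from an extravascular dose = F × D_ev, so the equivalent IV dose is F × D_ev.
D_iv = F × D_ev = 0.08 × 600 = 48 mg

D_iv = 48.0 mg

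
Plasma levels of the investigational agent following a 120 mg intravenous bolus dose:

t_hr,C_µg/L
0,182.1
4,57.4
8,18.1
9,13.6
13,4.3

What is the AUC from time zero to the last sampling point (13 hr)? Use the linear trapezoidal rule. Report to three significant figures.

AUC = 682 µg/L·hr

Trapezoidal AUC_0→13:
  [0→4]: (182.1+57.4)/2 × 4 = 479.0
  [4→8]: (57.4+18.1)/2 × 4 = 151.0
  [8→9]: (18.1+13.6)/2 × 1 = 15.85
  [9→13]: (13.6+4.3)/2 × 4 = 35.8
  Sum = 681.65 µg/L·hr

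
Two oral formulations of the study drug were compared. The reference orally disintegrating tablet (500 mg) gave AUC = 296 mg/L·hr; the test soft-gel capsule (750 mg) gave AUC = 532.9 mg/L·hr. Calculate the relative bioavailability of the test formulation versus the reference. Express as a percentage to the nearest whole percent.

F_rel = 120%

F_rel = (AUC_test/D_test) / (AUC_ref/D_ref)
      = (532.9/750) / (296/500)
      = 0.710533 / 0.592 = 1.2002 = 120.02%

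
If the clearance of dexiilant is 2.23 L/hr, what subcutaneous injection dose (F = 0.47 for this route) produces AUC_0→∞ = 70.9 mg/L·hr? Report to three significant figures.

Dose = CL × AUC_0→∞ / F
     = 2.23 × 70.9 / 0.47 = 336.398 mg

Dose = 336 mg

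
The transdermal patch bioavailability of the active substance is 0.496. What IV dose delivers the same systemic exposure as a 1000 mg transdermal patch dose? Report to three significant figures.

Systemic exposure from an extravascular dose = F × D_ev, so the equivalent IV dose is F × D_ev.
D_iv = F × D_ev = 0.496 × 1000 = 496 mg

D_iv = 496 mg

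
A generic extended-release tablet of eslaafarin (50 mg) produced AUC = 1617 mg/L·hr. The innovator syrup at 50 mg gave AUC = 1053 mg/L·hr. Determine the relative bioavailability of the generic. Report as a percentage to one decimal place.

F_rel = 153.6%

F_rel = (AUC_test/D_test) / (AUC_ref/D_ref)
      = (1617/50) / (1053/50)
      = 32.34 / 21.06 = 1.5356 = 153.56%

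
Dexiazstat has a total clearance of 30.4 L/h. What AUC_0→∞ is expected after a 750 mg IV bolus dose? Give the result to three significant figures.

AUC_0→∞ = Dose_iv / CL
        = 750 / 30.4 = 24.6711 mg/L·h

AUC = 24.7 mg/L·h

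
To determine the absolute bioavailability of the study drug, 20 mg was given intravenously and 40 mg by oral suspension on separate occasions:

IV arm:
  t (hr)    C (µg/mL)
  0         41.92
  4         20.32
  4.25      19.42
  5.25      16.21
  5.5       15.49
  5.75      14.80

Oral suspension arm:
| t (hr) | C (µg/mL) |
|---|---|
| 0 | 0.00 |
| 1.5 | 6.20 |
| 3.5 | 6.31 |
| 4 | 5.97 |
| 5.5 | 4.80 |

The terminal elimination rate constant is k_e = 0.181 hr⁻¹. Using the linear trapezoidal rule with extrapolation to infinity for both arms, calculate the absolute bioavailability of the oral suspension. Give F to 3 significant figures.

Trapezoidal AUC_0→5.75 (IV):
  [0→4]: (41.92+20.32)/2 × 4 = 124.48
  [4→4.25]: (20.32+19.42)/2 × 0.25 = 4.9675
  [4.25→5.25]: (19.42+16.21)/2 × 1 = 17.815
  [5.25→5.5]: (16.21+15.49)/2 × 0.25 = 3.9625
  [5.5→5.75]: (15.49+14.80)/2 × 0.25 = 3.78625
  Sum = 155.01125 µg/mL·hr
IV tail: 14.80/0.181 = 81.768; AUC_iv,0→∞ = 155.01125 + 81.768 = 236.77925 µg/mL·hr
Trapezoidal AUC_0→5.5 (oral suspension):
  [0→1.5]: (0.00+6.20)/2 × 1.5 = 4.65
  [1.5→3.5]: (6.20+6.31)/2 × 2 = 12.51
  [3.5→4]: (6.31+5.97)/2 × 0.5 = 3.07
  [4→5.5]: (5.97+4.80)/2 × 1.5 = 8.0775
  Sum = 28.3075 µg/mL·hr
oral suspension tail: 4.80/0.181 = 26.519; AUC_ev,0→∞ = 28.3075 + 26.519 = 54.8265 µg/mL·hr
F = (AUC_ev/D_ev)/(AUC_iv/D_iv) = (54.8265/40)/(236.77925/20) = 1.3706625/11.839 = 0.1158

F = 0.116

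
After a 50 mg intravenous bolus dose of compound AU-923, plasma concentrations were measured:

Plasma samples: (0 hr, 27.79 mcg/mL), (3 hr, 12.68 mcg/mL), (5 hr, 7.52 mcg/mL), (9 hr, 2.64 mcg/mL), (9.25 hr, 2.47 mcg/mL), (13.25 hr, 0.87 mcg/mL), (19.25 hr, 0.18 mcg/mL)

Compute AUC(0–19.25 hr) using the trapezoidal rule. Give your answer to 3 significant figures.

AUC = 112 mcg/mL·hr

Trapezoidal AUC_0→19.25:
  [0→3]: (27.79+12.68)/2 × 3 = 60.705
  [3→5]: (12.68+7.52)/2 × 2 = 20.2
  [5→9]: (7.52+2.64)/2 × 4 = 20.32
  [9→9.25]: (2.64+2.47)/2 × 0.25 = 0.63875
  [9.25→13.25]: (2.47+0.87)/2 × 4 = 6.68
  [13.25→19.25]: (0.87+0.18)/2 × 6 = 3.15
  Sum = 111.69375 mcg/mL·hr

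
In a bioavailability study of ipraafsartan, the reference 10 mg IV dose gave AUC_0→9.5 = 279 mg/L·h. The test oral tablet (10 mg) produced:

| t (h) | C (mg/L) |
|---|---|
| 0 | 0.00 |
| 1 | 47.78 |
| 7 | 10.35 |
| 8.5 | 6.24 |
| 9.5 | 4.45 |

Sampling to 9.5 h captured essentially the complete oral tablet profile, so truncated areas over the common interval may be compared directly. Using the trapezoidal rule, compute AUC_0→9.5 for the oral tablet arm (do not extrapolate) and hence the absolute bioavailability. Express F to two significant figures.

F = 0.77

Trapezoidal AUC_0→9.5 (oral tablet):
  [0→1]: (0.00+47.78)/2 × 1 = 23.89
  [1→7]: (47.78+10.35)/2 × 6 = 174.39
  [7→8.5]: (10.35+6.24)/2 × 1.5 = 12.4425
  [8.5→9.5]: (6.24+4.45)/2 × 1 = 5.345
  Sum = 216.0675 mg/L·h
F = (AUC_ev/D_ev)/(AUC_iv/D_iv) = (216.0675/10)/(279/10) = 21.60675/27.9 = 0.7744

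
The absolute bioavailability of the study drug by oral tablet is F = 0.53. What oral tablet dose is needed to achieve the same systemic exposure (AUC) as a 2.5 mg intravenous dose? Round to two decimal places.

For equal systemic exposure: F × D_ev = D_iv
D_ev = D_iv / F = 2.5 / 0.53 = 4.71698 mg

D_oral = 4.72 mg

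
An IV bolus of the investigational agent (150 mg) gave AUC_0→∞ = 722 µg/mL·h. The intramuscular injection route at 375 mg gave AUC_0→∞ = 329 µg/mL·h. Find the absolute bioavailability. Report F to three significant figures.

F = (AUC_ev / D_ev) / (AUC_iv / D_iv)
  = (329/375) / (722/150)
  = 0.877333 / 4.81333 = 0.1823

F = 0.182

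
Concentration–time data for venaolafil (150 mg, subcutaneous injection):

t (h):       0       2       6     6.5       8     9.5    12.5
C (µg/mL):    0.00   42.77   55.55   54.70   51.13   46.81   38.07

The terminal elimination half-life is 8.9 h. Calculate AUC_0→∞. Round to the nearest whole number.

AUC = 1036 µg/mL·h

Trapezoidal AUC_0→12.5:
  [0→2]: (0.00+42.77)/2 × 2 = 42.77
  [2→6]: (42.77+55.55)/2 × 4 = 196.64
  [6→6.5]: (55.55+54.70)/2 × 0.5 = 27.5625
  [6.5→8]: (54.70+51.13)/2 × 1.5 = 79.3725
  [8→9.5]: (51.13+46.81)/2 × 1.5 = 73.455
  [9.5→12.5]: (46.81+38.07)/2 × 3 = 127.32
  Sum = 547.12 µg/mL·h
k_e = ln2 / t½ = 0.693147 / 8.9 = 0.0779 h^-1
Extrapolated tail: C_last / k_e = 38.07 / 0.0779 = 488.703
AUC_0→∞ = 547.12 + 488.703 = 1035.823 µg/mL·h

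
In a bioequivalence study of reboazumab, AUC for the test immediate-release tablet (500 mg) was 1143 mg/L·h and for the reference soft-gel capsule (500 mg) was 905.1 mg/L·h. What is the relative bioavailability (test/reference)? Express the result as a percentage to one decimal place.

F_rel = (AUC_test/D_test) / (AUC_ref/D_ref)
      = (1143/500) / (905.1/500)
      = 2.286 / 1.8102 = 1.2628 = 126.28%

F_rel = 126.3%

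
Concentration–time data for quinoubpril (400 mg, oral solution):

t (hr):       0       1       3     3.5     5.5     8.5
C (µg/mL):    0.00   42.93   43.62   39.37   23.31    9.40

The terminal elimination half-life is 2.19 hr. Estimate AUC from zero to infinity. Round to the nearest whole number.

AUC = 270 µg/mL·hr

Trapezoidal AUC_0→8.5:
  [0→1]: (0.00+42.93)/2 × 1 = 21.465
  [1→3]: (42.93+43.62)/2 × 2 = 86.55
  [3→3.5]: (43.62+39.37)/2 × 0.5 = 20.7475
  [3.5→5.5]: (39.37+23.31)/2 × 2 = 62.68
  [5.5→8.5]: (23.31+9.40)/2 × 3 = 49.065
  Sum = 240.5075 µg/mL·hr
k_e = ln2 / t½ = 0.693147 / 2.19 = 0.3165 hr^-1
Extrapolated tail: C_last / k_e = 9.40 / 0.3165 = 29.700
AUC_0→∞ = 240.5075 + 29.700 = 270.2075 µg/mL·hr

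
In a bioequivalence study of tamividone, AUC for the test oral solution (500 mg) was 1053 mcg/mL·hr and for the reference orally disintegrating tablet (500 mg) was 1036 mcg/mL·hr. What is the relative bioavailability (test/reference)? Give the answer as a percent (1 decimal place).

F_rel = 101.6%

F_rel = (AUC_test/D_test) / (AUC_ref/D_ref)
      = (1053/500) / (1036/500)
      = 2.106 / 2.072 = 1.0164 = 101.64%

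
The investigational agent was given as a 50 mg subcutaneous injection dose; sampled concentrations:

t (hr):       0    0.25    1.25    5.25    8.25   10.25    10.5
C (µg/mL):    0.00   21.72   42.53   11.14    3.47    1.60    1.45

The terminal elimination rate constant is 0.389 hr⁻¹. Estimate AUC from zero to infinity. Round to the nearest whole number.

AUC = 173 µg/mL·hr

Trapezoidal AUC_0→10.5:
  [0→0.25]: (0.00+21.72)/2 × 0.25 = 2.715
  [0.25→1.25]: (21.72+42.53)/2 × 1 = 32.125
  [1.25→5.25]: (42.53+11.14)/2 × 4 = 107.34
  [5.25→8.25]: (11.14+3.47)/2 × 3 = 21.915
  [8.25→10.25]: (3.47+1.60)/2 × 2 = 5.07
  [10.25→10.5]: (1.60+1.45)/2 × 0.25 = 0.38125
  Sum = 169.54625 µg/mL·hr
Extrapolated tail: C_last / k_e = 1.45 / 0.389 = 3.728
AUC_0→∞ = 169.54625 + 3.728 = 173.27425 µg/mL·hr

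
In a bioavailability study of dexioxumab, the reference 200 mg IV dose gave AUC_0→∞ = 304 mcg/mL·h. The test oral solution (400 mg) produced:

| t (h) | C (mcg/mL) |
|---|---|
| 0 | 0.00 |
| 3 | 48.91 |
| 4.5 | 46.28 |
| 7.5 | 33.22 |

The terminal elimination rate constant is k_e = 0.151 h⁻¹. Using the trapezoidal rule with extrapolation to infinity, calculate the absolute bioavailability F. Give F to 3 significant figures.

Trapezoidal AUC_0→7.5 (oral solution):
  [0→3]: (0.00+48.91)/2 × 3 = 73.365
  [3→4.5]: (48.91+46.28)/2 × 1.5 = 71.3925
  [4.5→7.5]: (46.28+33.22)/2 × 3 = 119.25
  Sum = 264.0075 mcg/mL·h
Tail: C_last/k_e = 33.22/0.151 = 220.000
AUC_0→∞ (oral solution) = 264.0075 + 220.000 = 484.0075 mcg/mL·h
F = (AUC_ev/D_ev)/(AUC_iv/D_iv) = (484.0075/400)/(304/200) = 1.21002/1.52 = 0.7961

F = 0.796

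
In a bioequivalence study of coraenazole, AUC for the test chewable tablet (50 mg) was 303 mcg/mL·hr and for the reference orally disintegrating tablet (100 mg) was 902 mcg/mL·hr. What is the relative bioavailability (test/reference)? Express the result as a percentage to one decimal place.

F_rel = 67.2%

F_rel = (AUC_test/D_test) / (AUC_ref/D_ref)
      = (303/50) / (902/100)
      = 6.06 / 9.02 = 0.6718 = 67.18%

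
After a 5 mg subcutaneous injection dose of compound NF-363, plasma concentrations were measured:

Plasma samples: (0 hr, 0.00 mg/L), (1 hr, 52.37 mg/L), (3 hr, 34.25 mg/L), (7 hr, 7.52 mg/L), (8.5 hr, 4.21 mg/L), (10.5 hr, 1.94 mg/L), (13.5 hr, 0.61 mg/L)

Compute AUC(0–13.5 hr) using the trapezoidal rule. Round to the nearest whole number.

Trapezoidal AUC_0→13.5:
  [0→1]: (0.00+52.37)/2 × 1 = 26.185
  [1→3]: (52.37+34.25)/2 × 2 = 86.62
  [3→7]: (34.25+7.52)/2 × 4 = 83.54
  [7→8.5]: (7.52+4.21)/2 × 1.5 = 8.7975
  [8.5→10.5]: (4.21+1.94)/2 × 2 = 6.15
  [10.5→13.5]: (1.94+0.61)/2 × 3 = 3.825
  Sum = 215.1175 mg/L·hr

AUC = 215 mg/L·hr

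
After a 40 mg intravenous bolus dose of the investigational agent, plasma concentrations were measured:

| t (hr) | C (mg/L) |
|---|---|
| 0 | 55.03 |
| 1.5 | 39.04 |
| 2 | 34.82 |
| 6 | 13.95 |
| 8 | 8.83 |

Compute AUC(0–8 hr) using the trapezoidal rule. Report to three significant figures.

Trapezoidal AUC_0→8:
  [0→1.5]: (55.03+39.04)/2 × 1.5 = 70.5525
  [1.5→2]: (39.04+34.82)/2 × 0.5 = 18.465
  [2→6]: (34.82+13.95)/2 × 4 = 97.54
  [6→8]: (13.95+8.83)/2 × 2 = 22.78
  Sum = 209.3375 mg/L·hr

AUC = 209 mg/L·hr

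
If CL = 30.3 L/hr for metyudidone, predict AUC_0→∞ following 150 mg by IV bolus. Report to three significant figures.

AUC = 4.95 mg/L·hr

AUC_0→∞ = Dose_iv / CL
        = 150 / 30.3 = 4.9505 mg/L·hr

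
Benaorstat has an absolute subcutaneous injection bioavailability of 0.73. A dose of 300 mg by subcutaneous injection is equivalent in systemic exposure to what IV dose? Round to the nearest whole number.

D_iv = 219 mg

Systemic exposure from an extravascular dose = F × D_ev, so the equivalent IV dose is F × D_ev.
D_iv = F × D_ev = 0.73 × 300 = 219 mg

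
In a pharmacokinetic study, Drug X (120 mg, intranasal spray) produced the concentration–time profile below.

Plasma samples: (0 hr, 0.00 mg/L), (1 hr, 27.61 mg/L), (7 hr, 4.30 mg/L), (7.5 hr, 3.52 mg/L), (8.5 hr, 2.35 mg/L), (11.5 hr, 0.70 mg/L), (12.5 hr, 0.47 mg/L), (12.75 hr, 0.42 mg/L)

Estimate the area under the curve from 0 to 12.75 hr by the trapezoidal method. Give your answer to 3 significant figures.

AUC = 120 mg/L·hr

Trapezoidal AUC_0→12.75:
  [0→1]: (0.00+27.61)/2 × 1 = 13.805
  [1→7]: (27.61+4.30)/2 × 6 = 95.73
  [7→7.5]: (4.30+3.52)/2 × 0.5 = 1.955
  [7.5→8.5]: (3.52+2.35)/2 × 1 = 2.935
  [8.5→11.5]: (2.35+0.70)/2 × 3 = 4.575
  [11.5→12.5]: (0.70+0.47)/2 × 1 = 0.585
  [12.5→12.75]: (0.47+0.42)/2 × 0.25 = 0.11125
  Sum = 119.69625 mg/L·hr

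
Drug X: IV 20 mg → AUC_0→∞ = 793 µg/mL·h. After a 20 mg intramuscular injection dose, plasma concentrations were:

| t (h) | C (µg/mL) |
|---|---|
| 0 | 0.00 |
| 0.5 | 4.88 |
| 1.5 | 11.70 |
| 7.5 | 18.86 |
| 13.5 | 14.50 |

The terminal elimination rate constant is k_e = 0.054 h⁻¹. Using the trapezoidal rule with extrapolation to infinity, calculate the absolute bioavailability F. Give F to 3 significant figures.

Trapezoidal AUC_0→13.5 (intramuscular injection):
  [0→0.5]: (0.00+4.88)/2 × 0.5 = 1.22
  [0.5→1.5]: (4.88+11.70)/2 × 1 = 8.29
  [1.5→7.5]: (11.70+18.86)/2 × 6 = 91.68
  [7.5→13.5]: (18.86+14.50)/2 × 6 = 100.08
  Sum = 201.27 µg/mL·h
Tail: C_last/k_e = 14.50/0.054 = 268.519
AUC_0→∞ (intramuscular injection) = 201.27 + 268.519 = 469.789 µg/mL·h
F = (AUC_ev/D_ev)/(AUC_iv/D_iv) = (469.789/20)/(793/20) = 23.48945/39.65 = 0.5924

F = 0.592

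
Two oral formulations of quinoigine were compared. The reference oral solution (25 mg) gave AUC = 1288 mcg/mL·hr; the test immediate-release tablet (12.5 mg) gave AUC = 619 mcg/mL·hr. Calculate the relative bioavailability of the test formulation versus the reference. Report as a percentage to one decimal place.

F_rel = (AUC_test/D_test) / (AUC_ref/D_ref)
      = (619/12.5) / (1288/25)
      = 49.52 / 51.52 = 0.9612 = 96.12%

F_rel = 96.1%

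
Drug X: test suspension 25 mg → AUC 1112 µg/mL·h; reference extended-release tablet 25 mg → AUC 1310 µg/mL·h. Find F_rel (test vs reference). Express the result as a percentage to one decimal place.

F_rel = (AUC_test/D_test) / (AUC_ref/D_ref)
      = (1112/25) / (1310/25)
      = 44.48 / 52.4 = 0.8489 = 84.89%

F_rel = 84.9%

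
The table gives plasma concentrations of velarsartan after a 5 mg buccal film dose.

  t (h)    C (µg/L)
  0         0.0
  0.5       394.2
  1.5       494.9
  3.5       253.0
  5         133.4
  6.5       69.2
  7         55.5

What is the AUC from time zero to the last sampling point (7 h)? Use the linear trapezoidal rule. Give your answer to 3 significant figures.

AUC = 1760 µg/L·h

Trapezoidal AUC_0→7:
  [0→0.5]: (0.0+394.2)/2 × 0.5 = 98.55
  [0.5→1.5]: (394.2+494.9)/2 × 1 = 444.55
  [1.5→3.5]: (494.9+253.0)/2 × 2 = 747.9
  [3.5→5]: (253.0+133.4)/2 × 1.5 = 289.8
  [5→6.5]: (133.4+69.2)/2 × 1.5 = 151.95
  [6.5→7]: (69.2+55.5)/2 × 0.5 = 31.175
  Sum = 1763.925 µg/L·h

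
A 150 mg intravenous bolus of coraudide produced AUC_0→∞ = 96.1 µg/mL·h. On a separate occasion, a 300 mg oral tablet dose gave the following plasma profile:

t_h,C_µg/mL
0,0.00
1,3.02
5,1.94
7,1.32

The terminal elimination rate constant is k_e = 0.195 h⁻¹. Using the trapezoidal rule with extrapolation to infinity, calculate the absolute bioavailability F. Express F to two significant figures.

Trapezoidal AUC_0→7 (oral tablet):
  [0→1]: (0.00+3.02)/2 × 1 = 1.51
  [1→5]: (3.02+1.94)/2 × 4 = 9.92
  [5→7]: (1.94+1.32)/2 × 2 = 3.26
  Sum = 14.69 µg/mL·h
Tail: C_last/k_e = 1.32/0.195 = 6.769
AUC_0→∞ (oral tablet) = 14.69 + 6.769 = 21.459 µg/mL·h
F = (AUC_ev/D_ev)/(AUC_iv/D_iv) = (21.459/300)/(96.1/150) = 0.07153/0.640667 = 0.1116

F = 0.11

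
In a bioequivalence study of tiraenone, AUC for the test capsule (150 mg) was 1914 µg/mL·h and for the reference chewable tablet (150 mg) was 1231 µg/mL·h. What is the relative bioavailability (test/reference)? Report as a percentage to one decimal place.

F_rel = (AUC_test/D_test) / (AUC_ref/D_ref)
      = (1914/150) / (1231/150)
      = 12.76 / 8.20667 = 1.5548 = 155.48%

F_rel = 155.5%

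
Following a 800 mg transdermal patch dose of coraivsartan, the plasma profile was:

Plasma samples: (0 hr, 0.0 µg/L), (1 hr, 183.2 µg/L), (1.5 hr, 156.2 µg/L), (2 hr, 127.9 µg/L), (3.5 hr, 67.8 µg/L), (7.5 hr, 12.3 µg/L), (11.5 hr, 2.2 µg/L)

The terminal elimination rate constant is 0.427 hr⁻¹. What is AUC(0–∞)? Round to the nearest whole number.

Trapezoidal AUC_0→11.5:
  [0→1]: (0.0+183.2)/2 × 1 = 91.6
  [1→1.5]: (183.2+156.2)/2 × 0.5 = 84.85
  [1.5→2]: (156.2+127.9)/2 × 0.5 = 71.025
  [2→3.5]: (127.9+67.8)/2 × 1.5 = 146.775
  [3.5→7.5]: (67.8+12.3)/2 × 4 = 160.2
  [7.5→11.5]: (12.3+2.2)/2 × 4 = 29.0
  Sum = 583.45 µg/L·hr
Extrapolated tail: C_last / k_e = 2.2 / 0.427 = 5.152
AUC_0→∞ = 583.45 + 5.152 = 588.602 µg/L·hr

AUC = 589 µg/L·hr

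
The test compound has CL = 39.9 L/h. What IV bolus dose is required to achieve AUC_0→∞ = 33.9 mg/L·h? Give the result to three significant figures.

Dose = 1350 mg

Dose_iv = CL × AUC_0→∞
     = 39.9 × 33.9 = 1352.61 mg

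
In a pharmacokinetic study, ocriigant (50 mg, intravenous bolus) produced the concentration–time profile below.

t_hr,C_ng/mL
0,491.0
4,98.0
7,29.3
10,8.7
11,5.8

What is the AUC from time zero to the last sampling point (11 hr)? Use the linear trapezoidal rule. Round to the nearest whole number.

Trapezoidal AUC_0→11:
  [0→4]: (491.0+98.0)/2 × 4 = 1178.0
  [4→7]: (98.0+29.3)/2 × 3 = 190.95
  [7→10]: (29.3+8.7)/2 × 3 = 57.0
  [10→11]: (8.7+5.8)/2 × 1 = 7.25
  Sum = 1433.2 ng/mL·hr

AUC = 1433 ng/mL·hr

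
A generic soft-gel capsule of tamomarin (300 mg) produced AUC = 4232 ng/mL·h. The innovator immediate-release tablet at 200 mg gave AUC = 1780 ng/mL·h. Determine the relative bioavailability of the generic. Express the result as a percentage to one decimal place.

F_rel = (AUC_test/D_test) / (AUC_ref/D_ref)
      = (4232/300) / (1780/200)
      = 14.1067 / 8.9 = 1.5850 = 158.50%

F_rel = 158.5%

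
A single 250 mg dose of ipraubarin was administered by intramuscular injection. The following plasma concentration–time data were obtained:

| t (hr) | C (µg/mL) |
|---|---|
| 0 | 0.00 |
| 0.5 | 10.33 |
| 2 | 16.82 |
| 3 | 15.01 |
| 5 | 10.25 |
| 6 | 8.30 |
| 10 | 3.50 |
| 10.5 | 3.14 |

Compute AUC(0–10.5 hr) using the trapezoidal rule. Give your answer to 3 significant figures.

Trapezoidal AUC_0→10.5:
  [0→0.5]: (0.00+10.33)/2 × 0.5 = 2.5825
  [0.5→2]: (10.33+16.82)/2 × 1.5 = 20.3625
  [2→3]: (16.82+15.01)/2 × 1 = 15.915
  [3→5]: (15.01+10.25)/2 × 2 = 25.26
  [5→6]: (10.25+8.30)/2 × 1 = 9.275
  [6→10]: (8.30+3.50)/2 × 4 = 23.6
  [10→10.5]: (3.50+3.14)/2 × 0.5 = 1.66
  Sum = 98.655 µg/mL·hr

AUC = 98.7 µg/mL·hr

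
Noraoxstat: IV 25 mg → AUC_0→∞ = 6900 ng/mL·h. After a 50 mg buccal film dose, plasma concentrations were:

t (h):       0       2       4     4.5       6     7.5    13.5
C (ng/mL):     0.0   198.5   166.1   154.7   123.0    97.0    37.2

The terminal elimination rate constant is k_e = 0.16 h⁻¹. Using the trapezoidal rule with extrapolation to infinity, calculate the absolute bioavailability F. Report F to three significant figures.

F = 0.120

Trapezoidal AUC_0→13.5 (buccal film):
  [0→2]: (0.0+198.5)/2 × 2 = 198.5
  [2→4]: (198.5+166.1)/2 × 2 = 364.6
  [4→4.5]: (166.1+154.7)/2 × 0.5 = 80.2
  [4.5→6]: (154.7+123.0)/2 × 1.5 = 208.275
  [6→7.5]: (123.0+97.0)/2 × 1.5 = 165.0
  [7.5→13.5]: (97.0+37.2)/2 × 6 = 402.6
  Sum = 1419.175 ng/mL·h
Tail: C_last/k_e = 37.2/0.16 = 232.500
AUC_0→∞ (buccal film) = 1419.175 + 232.500 = 1651.675 ng/mL·h
F = (AUC_ev/D_ev)/(AUC_iv/D_iv) = (1651.675/50)/(6900/25) = 33.0335/276 = 0.1197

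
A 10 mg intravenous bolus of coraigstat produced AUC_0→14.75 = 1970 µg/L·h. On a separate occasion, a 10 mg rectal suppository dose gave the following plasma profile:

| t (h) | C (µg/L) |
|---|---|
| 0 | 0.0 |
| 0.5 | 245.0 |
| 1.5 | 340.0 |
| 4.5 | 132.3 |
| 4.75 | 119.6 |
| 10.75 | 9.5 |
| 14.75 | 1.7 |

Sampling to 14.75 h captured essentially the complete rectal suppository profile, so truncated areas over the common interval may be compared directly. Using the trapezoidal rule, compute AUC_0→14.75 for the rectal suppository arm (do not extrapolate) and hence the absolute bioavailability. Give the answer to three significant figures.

F = 0.763

Trapezoidal AUC_0→14.75 (rectal suppository):
  [0→0.5]: (0.0+245.0)/2 × 0.5 = 61.25
  [0.5→1.5]: (245.0+340.0)/2 × 1 = 292.5
  [1.5→4.5]: (340.0+132.3)/2 × 3 = 708.45
  [4.5→4.75]: (132.3+119.6)/2 × 0.25 = 31.4875
  [4.75→10.75]: (119.6+9.5)/2 × 6 = 387.3
  [10.75→14.75]: (9.5+1.7)/2 × 4 = 22.4
  Sum = 1503.3875 µg/L·h
F = (AUC_ev/D_ev)/(AUC_iv/D_iv) = (1503.3875/10)/(1970/10) = 150.33875/197 = 0.7631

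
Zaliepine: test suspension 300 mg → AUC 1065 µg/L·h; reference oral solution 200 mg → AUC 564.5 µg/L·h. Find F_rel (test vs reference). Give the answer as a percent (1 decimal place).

F_rel = (AUC_test/D_test) / (AUC_ref/D_ref)
      = (1065/300) / (564.5/200)
      = 3.55 / 2.8225 = 1.2578 = 125.78%

F_rel = 125.8%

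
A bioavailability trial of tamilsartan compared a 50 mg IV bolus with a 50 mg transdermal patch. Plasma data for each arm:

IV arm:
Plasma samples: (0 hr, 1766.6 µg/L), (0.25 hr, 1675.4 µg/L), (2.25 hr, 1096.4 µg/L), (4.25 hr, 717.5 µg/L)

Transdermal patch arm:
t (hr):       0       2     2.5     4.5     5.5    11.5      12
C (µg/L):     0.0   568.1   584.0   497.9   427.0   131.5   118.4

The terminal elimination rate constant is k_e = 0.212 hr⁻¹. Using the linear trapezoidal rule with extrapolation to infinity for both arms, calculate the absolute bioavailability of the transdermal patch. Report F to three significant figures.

F = 0.559

Trapezoidal AUC_0→4.25 (IV):
  [0→0.25]: (1766.6+1675.4)/2 × 0.25 = 430.25
  [0.25→2.25]: (1675.4+1096.4)/2 × 2 = 2771.8
  [2.25→4.25]: (1096.4+717.5)/2 × 2 = 1813.9
  Sum = 5015.95 µg/L·hr
IV tail: 717.5/0.212 = 3384.434; AUC_iv,0→∞ = 5015.95 + 3384.434 = 8400.384 µg/L·hr
Trapezoidal AUC_0→12 (transdermal patch):
  [0→2]: (0.0+568.1)/2 × 2 = 568.1
  [2→2.5]: (568.1+584.0)/2 × 0.5 = 288.025
  [2.5→4.5]: (584.0+497.9)/2 × 2 = 1081.9
  [4.5→5.5]: (497.9+427.0)/2 × 1 = 462.45
  [5.5→11.5]: (427.0+131.5)/2 × 6 = 1675.5
  [11.5→12]: (131.5+118.4)/2 × 0.5 = 62.475
  Sum = 4138.45 µg/L·hr
transdermal patch tail: 118.4/0.212 = 558.491; AUC_ev,0→∞ = 4138.45 + 558.491 = 4696.941 µg/L·hr
F = (AUC_ev/D_ev)/(AUC_iv/D_iv) = (4696.941/50)/(8400.384/50) = 93.93882/168.00768 = 0.5591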